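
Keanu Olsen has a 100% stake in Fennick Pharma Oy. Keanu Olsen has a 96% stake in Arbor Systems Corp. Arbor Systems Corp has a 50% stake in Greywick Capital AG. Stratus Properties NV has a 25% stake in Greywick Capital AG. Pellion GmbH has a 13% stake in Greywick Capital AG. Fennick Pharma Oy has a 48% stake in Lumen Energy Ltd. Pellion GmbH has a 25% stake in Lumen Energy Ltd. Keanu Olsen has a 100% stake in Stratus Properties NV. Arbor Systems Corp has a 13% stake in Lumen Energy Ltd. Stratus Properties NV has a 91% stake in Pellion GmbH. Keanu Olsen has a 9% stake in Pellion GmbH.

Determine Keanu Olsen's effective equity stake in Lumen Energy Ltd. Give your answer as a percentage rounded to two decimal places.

85.48%

Keanu reaches Lumen along 4 paths.
Via Fennick: 100% × 48% = 48%.
Via Stratus → Pellion: 100% × 91% × 25% = 22.75%.
Via Pellion: 9% × 25% = 2.25%.
Via Arbor: 96% × 13% = 12.48%.
Total: 48% + 22.75% + 2.25% + 12.48% = 85.48%.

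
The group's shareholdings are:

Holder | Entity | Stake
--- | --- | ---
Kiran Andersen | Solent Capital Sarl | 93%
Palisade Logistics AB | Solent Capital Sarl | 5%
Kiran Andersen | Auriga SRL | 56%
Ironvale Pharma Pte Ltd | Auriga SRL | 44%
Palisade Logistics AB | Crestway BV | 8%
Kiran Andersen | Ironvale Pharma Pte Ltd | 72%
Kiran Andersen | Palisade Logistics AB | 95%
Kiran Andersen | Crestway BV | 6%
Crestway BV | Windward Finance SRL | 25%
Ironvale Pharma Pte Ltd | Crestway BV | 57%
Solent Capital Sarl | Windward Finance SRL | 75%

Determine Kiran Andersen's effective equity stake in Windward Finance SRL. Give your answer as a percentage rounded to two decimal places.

Kiran reaches Windward along 5 paths.
Via Ironvale → Crestway: 72% × 57% × 25% = 10.26%.
Via Palisade → Crestway: 95% × 8% × 25% = 1.9%.
Via Crestway: 6% × 25% = 1.5%.
Via Solent: 93% × 75% = 69.75%.
Via Palisade → Solent: 95% × 5% × 75% = 3.5625%.
Total: 10.26% + 1.9% + 1.5% + 69.75% + 3.5625% = 86.9725%.
Rounded: 86.97%.

86.97%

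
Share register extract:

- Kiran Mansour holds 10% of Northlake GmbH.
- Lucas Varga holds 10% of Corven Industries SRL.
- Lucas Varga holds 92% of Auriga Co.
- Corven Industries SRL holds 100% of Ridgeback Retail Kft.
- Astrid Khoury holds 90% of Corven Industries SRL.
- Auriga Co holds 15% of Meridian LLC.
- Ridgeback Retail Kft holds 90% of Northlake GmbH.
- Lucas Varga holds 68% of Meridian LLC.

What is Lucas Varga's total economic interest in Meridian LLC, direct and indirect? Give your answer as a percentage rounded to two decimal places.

Lucas reaches Meridian along 2 paths.
Direct stake: 68% = 68%.
Via Auriga: 92% × 15% = 13.8%.
Total: 68% + 13.8% = 81.8%.
Rounded: 81.80%.

81.80%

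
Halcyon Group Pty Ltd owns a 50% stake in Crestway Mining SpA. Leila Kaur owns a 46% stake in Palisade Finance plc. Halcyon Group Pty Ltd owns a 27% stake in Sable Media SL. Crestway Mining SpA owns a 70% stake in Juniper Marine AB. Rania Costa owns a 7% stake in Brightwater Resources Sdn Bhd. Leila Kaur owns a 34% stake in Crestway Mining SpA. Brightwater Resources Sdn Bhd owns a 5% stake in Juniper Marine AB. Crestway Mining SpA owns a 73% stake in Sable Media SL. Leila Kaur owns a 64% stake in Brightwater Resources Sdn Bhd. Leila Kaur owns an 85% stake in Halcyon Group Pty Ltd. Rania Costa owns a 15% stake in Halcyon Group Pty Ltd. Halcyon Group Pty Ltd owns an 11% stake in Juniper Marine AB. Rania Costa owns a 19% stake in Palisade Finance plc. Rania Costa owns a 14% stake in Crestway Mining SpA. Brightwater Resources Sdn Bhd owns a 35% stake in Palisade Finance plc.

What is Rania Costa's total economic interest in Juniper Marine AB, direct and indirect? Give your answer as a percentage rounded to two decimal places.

Rania reaches Juniper along 4 paths.
Via Halcyon: 15% × 11% = 1.65%.
Via Crestway: 14% × 70% = 9.8%.
Via Halcyon → Crestway: 15% × 50% × 70% = 5.25%.
Via Brightwater: 7% × 5% = 0.35%.
Total: 1.65% + 9.8% + 5.25% + 0.35% = 17.05%.

17.05%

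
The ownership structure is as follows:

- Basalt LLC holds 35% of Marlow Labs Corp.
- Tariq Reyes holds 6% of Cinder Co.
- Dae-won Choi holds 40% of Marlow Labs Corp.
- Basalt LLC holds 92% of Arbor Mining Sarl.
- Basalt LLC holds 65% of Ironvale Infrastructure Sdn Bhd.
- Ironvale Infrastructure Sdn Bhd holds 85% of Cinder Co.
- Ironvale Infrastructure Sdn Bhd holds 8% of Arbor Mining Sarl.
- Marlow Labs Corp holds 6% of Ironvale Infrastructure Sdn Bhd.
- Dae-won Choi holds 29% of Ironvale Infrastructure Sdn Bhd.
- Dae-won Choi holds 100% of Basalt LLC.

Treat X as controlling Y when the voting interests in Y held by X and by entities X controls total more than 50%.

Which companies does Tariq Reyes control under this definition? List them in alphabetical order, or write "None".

Tariq's largest direct stake is 6% in Cinder, which does not meet the threshold.

None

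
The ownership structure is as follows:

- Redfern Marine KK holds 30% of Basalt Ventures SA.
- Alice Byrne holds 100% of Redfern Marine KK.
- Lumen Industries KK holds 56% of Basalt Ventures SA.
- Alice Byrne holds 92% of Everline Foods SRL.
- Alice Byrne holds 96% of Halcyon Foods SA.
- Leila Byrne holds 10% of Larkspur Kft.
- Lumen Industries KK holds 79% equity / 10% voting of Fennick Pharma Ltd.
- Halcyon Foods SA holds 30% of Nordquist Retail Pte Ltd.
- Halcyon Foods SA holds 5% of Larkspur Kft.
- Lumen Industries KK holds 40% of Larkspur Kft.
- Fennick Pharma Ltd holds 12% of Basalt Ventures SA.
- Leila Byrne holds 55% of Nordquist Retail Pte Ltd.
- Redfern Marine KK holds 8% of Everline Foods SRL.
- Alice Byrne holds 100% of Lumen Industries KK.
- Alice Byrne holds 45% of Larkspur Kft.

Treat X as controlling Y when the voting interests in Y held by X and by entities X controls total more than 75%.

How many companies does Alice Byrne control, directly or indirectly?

6

Alice holds 100% of Lumen, so Alice controls Lumen.
Alice holds 96% of Halcyon, so Alice controls Halcyon.
Alice holds 100% of Redfern, so Alice controls Redfern.
Redfern and Lumen together hold 30% + 56% = 86% of Basalt, so Alice controls Basalt.
Alice and Redfern together hold 92% + 8% = 100% of Everline, so Alice controls Everline.
Alice and Lumen and Halcyon together hold 45% + 40% + 5% = 90% of Larkspur, so Alice controls Larkspur.
No other company's threshold is met.
Alice controls 6 companies.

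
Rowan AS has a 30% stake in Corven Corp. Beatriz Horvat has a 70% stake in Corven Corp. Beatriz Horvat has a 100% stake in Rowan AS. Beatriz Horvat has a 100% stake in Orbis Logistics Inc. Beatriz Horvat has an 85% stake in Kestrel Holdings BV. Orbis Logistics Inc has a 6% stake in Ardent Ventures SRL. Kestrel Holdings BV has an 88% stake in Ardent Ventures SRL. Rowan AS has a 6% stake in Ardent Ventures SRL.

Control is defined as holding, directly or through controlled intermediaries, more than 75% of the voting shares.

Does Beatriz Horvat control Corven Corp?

Beatriz holds 100% of Rowan, so Beatriz controls Rowan.
Rowan and Beatriz together hold 30% + 70% = 100% of Corven, so Beatriz controls Corven.

Yes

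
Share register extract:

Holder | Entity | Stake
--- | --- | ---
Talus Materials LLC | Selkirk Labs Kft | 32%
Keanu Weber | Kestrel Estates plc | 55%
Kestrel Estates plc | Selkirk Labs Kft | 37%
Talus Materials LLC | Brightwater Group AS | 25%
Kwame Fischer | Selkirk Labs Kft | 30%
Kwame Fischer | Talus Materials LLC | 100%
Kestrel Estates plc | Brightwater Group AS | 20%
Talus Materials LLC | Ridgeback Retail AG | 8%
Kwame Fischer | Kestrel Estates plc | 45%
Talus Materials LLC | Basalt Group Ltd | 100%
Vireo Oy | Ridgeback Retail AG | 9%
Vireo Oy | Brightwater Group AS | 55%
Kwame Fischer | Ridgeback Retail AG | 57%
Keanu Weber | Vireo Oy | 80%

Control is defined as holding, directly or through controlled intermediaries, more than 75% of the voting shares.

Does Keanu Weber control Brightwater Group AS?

No

Keanu holds 80% of Vireo, so Keanu controls Vireo.
In Brightwater, Keanu's side holds only 55%, not > 75%.
So Keanu does not control Brightwater.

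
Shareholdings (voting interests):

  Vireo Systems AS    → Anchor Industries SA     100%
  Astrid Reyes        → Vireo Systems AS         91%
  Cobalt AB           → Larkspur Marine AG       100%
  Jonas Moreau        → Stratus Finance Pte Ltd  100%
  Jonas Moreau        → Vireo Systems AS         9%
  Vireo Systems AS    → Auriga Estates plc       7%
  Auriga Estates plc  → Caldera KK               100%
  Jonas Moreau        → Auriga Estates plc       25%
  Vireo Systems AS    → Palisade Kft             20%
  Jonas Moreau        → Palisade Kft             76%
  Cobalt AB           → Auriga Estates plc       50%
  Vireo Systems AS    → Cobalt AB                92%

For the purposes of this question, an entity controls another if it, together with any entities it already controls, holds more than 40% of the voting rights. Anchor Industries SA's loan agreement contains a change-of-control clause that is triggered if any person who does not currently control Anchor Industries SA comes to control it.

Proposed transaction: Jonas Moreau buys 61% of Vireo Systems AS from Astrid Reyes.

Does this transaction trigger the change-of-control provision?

The purchase adds only to Jonas's holdings (Astrid's stake shrinks), so Jonas is the only person who could newly come to control Anchor.
Jonas holds 100% of Stratus, so Jonas controls Stratus.
Jonas holds 76% of Palisade, so Jonas controls Palisade.
Neither Jonas nor any entity Jonas controls holds any voting interest in Anchor.
So before the transaction, Jonas does not control Anchor.
After the purchase, Jonas's direct stake in Vireo rises to 9% + 61% = 70%, and Astrid's stake falls to 30%.
Jonas holds 70% of Vireo, so Jonas controls Vireo.
Vireo holds 100% of Anchor, so Jonas controls Anchor.
Jonas did not control Anchor before and does after, so the clause is triggered.

Yes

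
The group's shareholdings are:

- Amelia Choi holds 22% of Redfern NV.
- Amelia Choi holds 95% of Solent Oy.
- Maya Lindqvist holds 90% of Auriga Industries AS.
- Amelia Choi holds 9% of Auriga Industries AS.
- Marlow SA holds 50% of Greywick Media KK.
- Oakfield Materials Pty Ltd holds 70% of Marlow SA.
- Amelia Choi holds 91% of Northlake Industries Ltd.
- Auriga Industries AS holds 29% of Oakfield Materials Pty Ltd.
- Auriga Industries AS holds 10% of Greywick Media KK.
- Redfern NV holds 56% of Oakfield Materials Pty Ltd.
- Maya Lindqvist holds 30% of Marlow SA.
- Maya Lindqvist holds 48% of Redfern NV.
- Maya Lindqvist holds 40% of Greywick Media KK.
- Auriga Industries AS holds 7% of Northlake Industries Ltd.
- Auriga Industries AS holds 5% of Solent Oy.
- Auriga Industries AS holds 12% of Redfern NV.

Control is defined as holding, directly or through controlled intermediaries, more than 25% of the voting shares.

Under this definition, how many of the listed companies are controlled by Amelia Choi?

2

Amelia holds 91% of Northlake, so Amelia controls Northlake.
Amelia holds 95% of Solent, so Amelia controls Solent.
No other company's threshold is met.
Amelia controls 2 companies.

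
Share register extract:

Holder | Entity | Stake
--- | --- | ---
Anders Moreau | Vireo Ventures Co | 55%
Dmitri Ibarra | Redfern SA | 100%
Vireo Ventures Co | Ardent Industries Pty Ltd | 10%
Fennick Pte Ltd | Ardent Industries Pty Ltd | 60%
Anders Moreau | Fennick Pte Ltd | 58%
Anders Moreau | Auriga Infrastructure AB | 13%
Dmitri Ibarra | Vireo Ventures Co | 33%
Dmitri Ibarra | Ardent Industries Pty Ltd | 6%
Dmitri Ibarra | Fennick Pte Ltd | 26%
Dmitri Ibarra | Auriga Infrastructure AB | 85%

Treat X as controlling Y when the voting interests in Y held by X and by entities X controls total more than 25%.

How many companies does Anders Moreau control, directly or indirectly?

3

Anders holds 58% of Fennick, so Anders controls Fennick.
Anders holds 55% of Vireo, so Anders controls Vireo.
Vireo and Fennick together hold 10% + 60% = 70% of Ardent, so Anders controls Ardent.
No other company's threshold is met.
Anders controls 3 companies.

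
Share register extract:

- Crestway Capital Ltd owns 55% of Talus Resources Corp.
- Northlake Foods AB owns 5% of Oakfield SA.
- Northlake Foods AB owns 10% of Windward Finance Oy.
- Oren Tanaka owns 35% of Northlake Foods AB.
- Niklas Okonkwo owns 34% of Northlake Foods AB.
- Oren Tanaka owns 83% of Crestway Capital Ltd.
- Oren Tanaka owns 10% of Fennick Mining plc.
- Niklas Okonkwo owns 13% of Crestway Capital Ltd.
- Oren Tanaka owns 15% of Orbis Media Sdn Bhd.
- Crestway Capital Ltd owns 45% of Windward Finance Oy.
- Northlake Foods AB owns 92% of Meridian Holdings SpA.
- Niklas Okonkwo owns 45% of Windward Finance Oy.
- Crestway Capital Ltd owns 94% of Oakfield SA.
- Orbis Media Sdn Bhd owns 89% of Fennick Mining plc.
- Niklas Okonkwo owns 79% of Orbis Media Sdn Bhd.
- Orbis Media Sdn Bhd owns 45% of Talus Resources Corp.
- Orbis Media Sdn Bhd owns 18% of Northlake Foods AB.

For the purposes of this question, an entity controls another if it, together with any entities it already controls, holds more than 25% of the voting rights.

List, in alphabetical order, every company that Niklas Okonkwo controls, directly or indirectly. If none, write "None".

Fennick Mining plc, Meridian Holdings SpA, Northlake Foods AB, Orbis Media Sdn Bhd, Talus Resources Corp, Windward Finance Oy

Niklas holds 79% of Orbis, so Niklas controls Orbis.
Niklas and Orbis together hold 34% + 18% = 52% of Northlake, so Niklas controls Northlake.
Orbis holds 45% of Talus, so Niklas controls Talus.
Northlake and Niklas together hold 10% + 45% = 55% of Windward, so Niklas controls Windward.
Orbis holds 89% of Fennick, so Niklas controls Fennick.
Northlake holds 92% of Meridian, so Niklas controls Meridian.
No other company's threshold is met.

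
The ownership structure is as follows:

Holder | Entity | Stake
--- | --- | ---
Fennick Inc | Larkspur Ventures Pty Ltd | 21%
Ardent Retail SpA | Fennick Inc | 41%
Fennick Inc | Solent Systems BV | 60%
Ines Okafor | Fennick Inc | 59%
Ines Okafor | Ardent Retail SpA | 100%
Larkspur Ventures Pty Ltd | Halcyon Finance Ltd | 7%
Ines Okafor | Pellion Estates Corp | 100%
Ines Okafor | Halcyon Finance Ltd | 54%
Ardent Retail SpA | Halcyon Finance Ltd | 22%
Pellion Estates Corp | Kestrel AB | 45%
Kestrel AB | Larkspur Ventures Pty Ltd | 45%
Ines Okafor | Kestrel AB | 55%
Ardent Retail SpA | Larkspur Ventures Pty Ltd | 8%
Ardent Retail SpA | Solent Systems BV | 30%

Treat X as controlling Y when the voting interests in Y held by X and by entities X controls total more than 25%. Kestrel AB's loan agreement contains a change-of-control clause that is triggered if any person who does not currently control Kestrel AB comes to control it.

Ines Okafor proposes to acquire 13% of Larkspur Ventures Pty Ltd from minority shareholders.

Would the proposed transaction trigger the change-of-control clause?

No

The purchase changes only Ines's holdings, so Ines is the only person who could newly come to control Kestrel.
Ines holds 100% of Pellion, so Ines controls Pellion.
Pellion and Ines together hold 45% + 55% = 100% of Kestrel, so Ines controls Kestrel.
So Ines already controls Kestrel before the transaction.
After the purchase, Ines holds 13% of Larkspur directly.
Ines controlled Kestrel already, so this is not a new person acquiring control; every other person's position is unchanged or reduced.
No new person acquires control, so the clause is not triggered.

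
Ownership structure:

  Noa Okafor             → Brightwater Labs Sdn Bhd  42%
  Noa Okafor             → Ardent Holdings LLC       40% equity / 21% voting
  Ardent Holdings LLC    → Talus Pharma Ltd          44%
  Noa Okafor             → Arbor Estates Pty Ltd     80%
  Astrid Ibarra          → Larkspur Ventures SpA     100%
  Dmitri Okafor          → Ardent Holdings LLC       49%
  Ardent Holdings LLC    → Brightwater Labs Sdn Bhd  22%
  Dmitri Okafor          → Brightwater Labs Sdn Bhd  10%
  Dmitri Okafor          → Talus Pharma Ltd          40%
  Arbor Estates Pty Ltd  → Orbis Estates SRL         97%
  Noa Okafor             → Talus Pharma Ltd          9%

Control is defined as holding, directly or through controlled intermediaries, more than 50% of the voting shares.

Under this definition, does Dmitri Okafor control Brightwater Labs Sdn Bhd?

No

Dmitri's largest direct stake is 49% in Ardent, which does not meet the threshold, so Dmitri controls no company.
In Brightwater, Dmitri's side holds only 10%, not > 50%.
So Dmitri does not control Brightwater.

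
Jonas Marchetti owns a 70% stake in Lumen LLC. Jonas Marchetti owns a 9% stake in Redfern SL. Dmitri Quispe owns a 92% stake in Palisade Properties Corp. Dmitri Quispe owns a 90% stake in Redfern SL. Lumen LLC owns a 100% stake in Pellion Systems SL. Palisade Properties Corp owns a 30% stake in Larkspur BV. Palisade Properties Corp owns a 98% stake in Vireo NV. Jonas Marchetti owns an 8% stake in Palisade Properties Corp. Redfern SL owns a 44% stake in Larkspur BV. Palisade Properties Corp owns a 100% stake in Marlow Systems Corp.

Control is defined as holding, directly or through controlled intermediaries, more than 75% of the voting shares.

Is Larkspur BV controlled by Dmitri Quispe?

Dmitri holds 92% of Palisade, so Dmitri controls Palisade.
Dmitri holds 90% of Redfern, so Dmitri controls Redfern.
Palisade holds 98% of Vireo, so Dmitri controls Vireo.
Palisade holds 100% of Marlow, so Dmitri controls Marlow.
In Larkspur, Dmitri's side holds only 44% + 30% = 74%, not > 75%.
So Dmitri does not control Larkspur.

No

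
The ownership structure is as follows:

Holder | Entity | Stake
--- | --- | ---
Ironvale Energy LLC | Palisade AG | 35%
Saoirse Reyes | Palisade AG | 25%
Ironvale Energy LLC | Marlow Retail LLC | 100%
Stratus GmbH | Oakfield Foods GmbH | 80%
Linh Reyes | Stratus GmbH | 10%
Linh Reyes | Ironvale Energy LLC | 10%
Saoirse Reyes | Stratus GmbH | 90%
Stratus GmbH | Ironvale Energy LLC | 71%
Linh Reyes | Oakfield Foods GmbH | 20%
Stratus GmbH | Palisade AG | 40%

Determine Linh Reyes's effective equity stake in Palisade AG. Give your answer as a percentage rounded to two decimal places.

Linh reaches Palisade along 3 paths.
Via Stratus: 10% × 40% = 4%.
Via Stratus → Ironvale: 10% × 71% × 35% = 2.485%.
Via Ironvale: 10% × 35% = 3.5%.
Total: 4% + 2.485% + 3.5% = 9.985%.
Rounded: 9.99%.

9.99%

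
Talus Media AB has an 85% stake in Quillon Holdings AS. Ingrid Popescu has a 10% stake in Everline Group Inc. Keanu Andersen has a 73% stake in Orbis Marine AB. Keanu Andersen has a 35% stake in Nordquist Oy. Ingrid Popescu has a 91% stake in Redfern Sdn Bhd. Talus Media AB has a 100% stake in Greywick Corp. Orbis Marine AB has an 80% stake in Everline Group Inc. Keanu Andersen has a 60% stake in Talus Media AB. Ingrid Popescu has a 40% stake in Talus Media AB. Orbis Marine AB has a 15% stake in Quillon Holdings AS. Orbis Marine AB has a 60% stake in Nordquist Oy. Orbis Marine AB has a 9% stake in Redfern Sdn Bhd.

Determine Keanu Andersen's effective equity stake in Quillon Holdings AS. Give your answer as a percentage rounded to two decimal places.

61.95%

Keanu reaches Quillon along 2 paths.
Via Talus: 60% × 85% = 51%.
Via Orbis: 73% × 15% = 10.95%.
Total: 51% + 10.95% = 61.95%.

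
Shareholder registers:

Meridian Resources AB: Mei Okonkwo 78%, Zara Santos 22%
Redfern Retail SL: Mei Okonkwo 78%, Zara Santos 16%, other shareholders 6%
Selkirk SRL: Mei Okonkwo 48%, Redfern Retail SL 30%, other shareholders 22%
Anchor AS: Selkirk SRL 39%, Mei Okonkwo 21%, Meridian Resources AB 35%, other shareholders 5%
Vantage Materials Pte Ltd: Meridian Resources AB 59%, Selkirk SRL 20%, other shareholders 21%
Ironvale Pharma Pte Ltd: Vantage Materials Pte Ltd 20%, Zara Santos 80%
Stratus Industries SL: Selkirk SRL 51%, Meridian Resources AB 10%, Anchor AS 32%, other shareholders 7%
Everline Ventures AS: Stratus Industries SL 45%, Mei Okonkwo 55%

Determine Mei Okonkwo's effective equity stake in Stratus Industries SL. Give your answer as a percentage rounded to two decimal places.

68.58%

Mei reaches Stratus along 7 paths.
Via Selkirk: 48% × 51% = 24.48%.
Via Redfern → Selkirk: 78% × 30% × 51% = 11.934%.
Via Meridian: 78% × 10% = 7.8%.
Via Selkirk → Anchor: 48% × 39% × 32% = 5.9904%.
Via Redfern → Selkirk → Anchor: 78% × 30% × 39% × 32% = 2.92032%.
Via Anchor: 21% × 32% = 6.72%.
Via Meridian → Anchor: 78% × 35% × 32% = 8.736%.
Total: 24.48% + 11.934% + 7.8% + 5.9904% + 2.92032% + 6.72% + 8.736% = 68.58072%.
Rounded: 68.58%.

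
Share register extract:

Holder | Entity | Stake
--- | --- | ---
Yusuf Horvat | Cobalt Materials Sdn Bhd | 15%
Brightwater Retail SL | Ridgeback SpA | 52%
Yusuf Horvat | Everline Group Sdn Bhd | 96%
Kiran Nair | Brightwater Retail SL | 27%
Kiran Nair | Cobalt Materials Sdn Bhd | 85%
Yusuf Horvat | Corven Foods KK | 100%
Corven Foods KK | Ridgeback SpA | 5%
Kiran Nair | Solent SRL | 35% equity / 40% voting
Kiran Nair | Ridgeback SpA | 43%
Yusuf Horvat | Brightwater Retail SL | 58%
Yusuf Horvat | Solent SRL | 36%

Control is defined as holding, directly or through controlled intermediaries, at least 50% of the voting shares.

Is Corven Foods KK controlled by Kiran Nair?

Kiran holds 85% of Cobalt, so Kiran controls Cobalt.
Neither Kiran nor any entity Kiran controls holds any voting interest in Corven.
So Kiran does not control Corven.

No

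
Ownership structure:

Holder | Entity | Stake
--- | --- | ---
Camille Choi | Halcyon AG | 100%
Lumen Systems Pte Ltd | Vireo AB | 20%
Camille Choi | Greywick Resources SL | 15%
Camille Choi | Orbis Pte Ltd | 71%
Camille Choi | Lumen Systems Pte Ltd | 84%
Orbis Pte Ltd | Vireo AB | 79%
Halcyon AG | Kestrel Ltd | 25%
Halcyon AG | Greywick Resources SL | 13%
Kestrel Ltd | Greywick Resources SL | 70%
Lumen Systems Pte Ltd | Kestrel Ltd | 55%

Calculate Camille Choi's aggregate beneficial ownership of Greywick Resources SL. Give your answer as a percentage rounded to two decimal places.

Camille reaches Greywick along 4 paths.
Via Halcyon: 100% × 13% = 13%.
Direct stake: 15% = 15%.
Via Lumen → Kestrel: 84% × 55% × 70% = 32.34%.
Via Halcyon → Kestrel: 100% × 25% × 70% = 17.5%.
Total: 13% + 15% + 32.34% + 17.5% = 77.84%.

77.84%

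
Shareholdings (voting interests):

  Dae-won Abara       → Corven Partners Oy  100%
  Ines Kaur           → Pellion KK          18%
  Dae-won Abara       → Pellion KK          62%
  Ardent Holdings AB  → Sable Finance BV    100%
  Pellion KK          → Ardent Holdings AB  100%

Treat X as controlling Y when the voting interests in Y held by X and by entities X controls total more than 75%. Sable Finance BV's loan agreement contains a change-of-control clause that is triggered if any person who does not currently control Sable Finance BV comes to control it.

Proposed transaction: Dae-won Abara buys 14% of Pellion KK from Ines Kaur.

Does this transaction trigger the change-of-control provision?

Yes

The purchase adds only to Dae-won's holdings (Ines's stake shrinks), so Dae-won is the only person who could newly come to control Sable.
Dae-won holds 100% of Corven, so Dae-won controls Corven.
Neither Dae-won nor any entity Dae-won controls holds any voting interest in Sable.
So before the transaction, Dae-won does not control Sable.
After the purchase, Dae-won's direct stake in Pellion rises to 62% + 14% = 76%, and Ines's stake falls to 4%.
Dae-won holds 76% of Pellion, so Dae-won controls Pellion.
Pellion holds 100% of Ardent, so Dae-won controls Ardent.
Ardent holds 100% of Sable, so Dae-won controls Sable.
Dae-won did not control Sable before and does after, so the clause is triggered.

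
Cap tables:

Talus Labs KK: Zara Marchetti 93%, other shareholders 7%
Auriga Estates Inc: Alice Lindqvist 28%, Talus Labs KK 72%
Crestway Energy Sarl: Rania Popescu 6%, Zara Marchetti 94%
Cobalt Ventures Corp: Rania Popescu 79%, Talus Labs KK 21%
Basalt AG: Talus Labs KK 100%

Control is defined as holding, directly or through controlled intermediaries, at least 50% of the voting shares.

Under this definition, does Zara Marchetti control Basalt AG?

Zara holds 93% of Talus, so Zara controls Talus.
Talus holds 100% of Basalt, so Zara controls Basalt.

Yes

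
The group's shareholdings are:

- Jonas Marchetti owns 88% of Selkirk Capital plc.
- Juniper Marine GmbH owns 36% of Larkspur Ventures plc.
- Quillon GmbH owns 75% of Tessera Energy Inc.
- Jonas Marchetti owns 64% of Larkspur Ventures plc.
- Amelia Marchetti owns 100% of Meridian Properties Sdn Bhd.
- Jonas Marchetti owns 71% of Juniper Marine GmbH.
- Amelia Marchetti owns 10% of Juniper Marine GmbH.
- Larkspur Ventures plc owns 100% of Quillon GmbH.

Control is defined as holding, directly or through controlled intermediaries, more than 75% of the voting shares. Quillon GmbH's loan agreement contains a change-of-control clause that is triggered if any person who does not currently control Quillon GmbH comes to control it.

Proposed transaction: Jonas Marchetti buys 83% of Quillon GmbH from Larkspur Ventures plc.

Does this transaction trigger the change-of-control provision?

Yes

The purchase adds only to Jonas's holdings (Larkspur's stake shrinks), so Jonas is the only person who could newly come to control Quillon.
Jonas holds 88% of Selkirk, so Jonas controls Selkirk.
Neither Jonas nor any entity Jonas controls holds any voting interest in Quillon.
So before the transaction, Jonas does not control Quillon.
After the purchase, Jonas holds 83% of Quillon directly, and Larkspur's stake falls to 17%.
Jonas holds 83% of Quillon, so Jonas controls Quillon.
Jonas did not control Quillon before and does after, so the clause is triggered.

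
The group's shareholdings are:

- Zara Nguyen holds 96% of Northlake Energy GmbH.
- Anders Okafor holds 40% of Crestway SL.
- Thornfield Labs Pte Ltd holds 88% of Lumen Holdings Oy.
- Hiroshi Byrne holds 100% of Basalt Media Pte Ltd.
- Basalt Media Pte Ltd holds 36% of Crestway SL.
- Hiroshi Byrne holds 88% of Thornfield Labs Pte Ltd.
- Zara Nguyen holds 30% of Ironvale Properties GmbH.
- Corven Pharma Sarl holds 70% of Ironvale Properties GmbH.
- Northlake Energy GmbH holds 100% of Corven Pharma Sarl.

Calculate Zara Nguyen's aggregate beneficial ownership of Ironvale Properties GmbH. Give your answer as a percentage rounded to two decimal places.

97.20%

Zara reaches Ironvale along 2 paths.
Via Northlake → Corven: 96% × 100% × 70% = 67.2%.
Direct stake: 30% = 30%.
Total: 67.2% + 30% = 97.2%.
Rounded: 97.20%.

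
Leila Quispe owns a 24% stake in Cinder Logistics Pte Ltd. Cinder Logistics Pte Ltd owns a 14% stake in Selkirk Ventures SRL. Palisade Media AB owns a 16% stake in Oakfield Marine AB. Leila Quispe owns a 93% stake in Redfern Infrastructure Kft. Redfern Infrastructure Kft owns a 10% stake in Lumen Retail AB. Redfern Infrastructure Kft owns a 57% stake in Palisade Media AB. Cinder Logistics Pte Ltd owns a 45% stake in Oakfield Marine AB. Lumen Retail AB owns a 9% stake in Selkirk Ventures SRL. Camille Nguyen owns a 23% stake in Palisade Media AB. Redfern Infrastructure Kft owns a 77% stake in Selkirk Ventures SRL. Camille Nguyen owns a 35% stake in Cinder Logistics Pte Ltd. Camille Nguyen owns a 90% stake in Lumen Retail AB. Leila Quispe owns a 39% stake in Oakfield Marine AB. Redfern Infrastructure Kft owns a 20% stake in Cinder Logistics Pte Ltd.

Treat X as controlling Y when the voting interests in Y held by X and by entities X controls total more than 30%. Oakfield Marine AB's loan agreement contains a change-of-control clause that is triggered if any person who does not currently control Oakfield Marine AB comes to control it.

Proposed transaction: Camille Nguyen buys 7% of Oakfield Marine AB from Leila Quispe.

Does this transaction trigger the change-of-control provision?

The purchase adds only to Camille's holdings (Leila's stake shrinks), so Camille is the only person who could newly come to control Oakfield.
Camille holds 35% of Cinder, so Camille controls Cinder.
Cinder holds 45% of Oakfield, so Camille controls Oakfield.
So Camille already controls Oakfield before the transaction.
After the purchase, Camille holds 7% of Oakfield directly, and Leila's stake falls to 32%.
Camille controlled Oakfield already, so this is not a new person acquiring control; every other person's position is unchanged or reduced.
No new person acquires control, so the clause is not triggered.

No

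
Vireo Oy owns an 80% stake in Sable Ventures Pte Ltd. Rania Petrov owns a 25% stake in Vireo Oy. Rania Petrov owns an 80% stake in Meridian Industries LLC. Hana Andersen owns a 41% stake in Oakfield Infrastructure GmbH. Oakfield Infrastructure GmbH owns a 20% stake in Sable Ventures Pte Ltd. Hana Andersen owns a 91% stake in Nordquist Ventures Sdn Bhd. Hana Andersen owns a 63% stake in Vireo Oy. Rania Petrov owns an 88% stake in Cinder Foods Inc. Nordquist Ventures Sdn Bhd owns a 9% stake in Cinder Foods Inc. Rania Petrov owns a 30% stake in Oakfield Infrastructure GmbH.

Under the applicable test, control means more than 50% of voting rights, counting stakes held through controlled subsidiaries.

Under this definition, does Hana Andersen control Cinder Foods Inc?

No

Hana holds 63% of Vireo, so Hana controls Vireo.
Hana holds 91% of Nordquist, so Hana controls Nordquist.
Vireo holds 80% of Sable, so Hana controls Sable.
In Cinder, Hana's side holds only 9%, not > 50%.
So Hana does not control Cinder.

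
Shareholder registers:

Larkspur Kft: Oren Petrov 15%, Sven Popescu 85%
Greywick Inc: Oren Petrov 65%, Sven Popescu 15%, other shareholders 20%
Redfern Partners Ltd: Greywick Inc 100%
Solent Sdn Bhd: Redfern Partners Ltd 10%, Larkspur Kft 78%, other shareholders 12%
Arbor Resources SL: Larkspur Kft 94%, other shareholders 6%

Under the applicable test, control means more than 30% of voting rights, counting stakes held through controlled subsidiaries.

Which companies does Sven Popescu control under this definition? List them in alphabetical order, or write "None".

Arbor Resources SL, Larkspur Kft, Solent Sdn Bhd

Sven holds 85% of Larkspur, so Sven controls Larkspur.
Larkspur holds 78% of Solent, so Sven controls Solent.
Larkspur holds 94% of Arbor, so Sven controls Arbor.
No other company's threshold is met.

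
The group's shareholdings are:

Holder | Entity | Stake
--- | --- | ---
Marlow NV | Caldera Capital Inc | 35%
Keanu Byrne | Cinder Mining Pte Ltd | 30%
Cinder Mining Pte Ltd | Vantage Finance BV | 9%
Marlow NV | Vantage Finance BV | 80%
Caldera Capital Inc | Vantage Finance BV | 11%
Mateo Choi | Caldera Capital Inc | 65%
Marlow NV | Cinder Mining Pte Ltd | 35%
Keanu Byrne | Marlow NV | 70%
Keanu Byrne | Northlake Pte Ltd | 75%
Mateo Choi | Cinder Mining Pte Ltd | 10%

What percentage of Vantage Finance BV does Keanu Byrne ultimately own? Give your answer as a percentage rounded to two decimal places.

Keanu reaches Vantage along 4 paths.
Via Marlow → Caldera: 70% × 35% × 11% = 2.695%.
Via Marlow → Cinder: 70% × 35% × 9% = 2.205%.
Via Cinder: 30% × 9% = 2.7%.
Via Marlow: 70% × 80% = 56%.
Total: 2.695% + 2.205% + 2.7% + 56% = 63.6%.
Rounded: 63.60%.

63.60%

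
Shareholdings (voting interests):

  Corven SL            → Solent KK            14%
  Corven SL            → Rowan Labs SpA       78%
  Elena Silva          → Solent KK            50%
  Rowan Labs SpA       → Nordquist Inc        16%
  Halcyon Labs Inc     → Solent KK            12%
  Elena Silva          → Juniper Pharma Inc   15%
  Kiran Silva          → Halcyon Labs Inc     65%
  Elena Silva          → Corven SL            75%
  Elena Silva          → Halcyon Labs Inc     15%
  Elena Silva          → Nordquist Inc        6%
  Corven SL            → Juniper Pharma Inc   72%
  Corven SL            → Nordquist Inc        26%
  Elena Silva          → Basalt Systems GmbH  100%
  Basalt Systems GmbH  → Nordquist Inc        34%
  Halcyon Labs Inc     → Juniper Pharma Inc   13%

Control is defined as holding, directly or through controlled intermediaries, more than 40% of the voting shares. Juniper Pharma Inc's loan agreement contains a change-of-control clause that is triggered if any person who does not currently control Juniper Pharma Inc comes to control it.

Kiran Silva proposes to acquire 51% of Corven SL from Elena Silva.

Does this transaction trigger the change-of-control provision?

Yes

The purchase adds only to Kiran's holdings (Elena's stake shrinks), so Kiran is the only person who could newly come to control Juniper.
Kiran holds 65% of Halcyon, so Kiran controls Halcyon.
In Juniper, Kiran's side holds only 13%, not > 40%.
So before the transaction, Kiran does not control Juniper.
After the purchase, Kiran holds 51% of Corven directly, and Elena's stake falls to 24%.
Kiran holds 51% of Corven, so Kiran controls Corven.
Corven and Halcyon together hold 72% + 13% = 85% of Juniper, so Kiran controls Juniper.
Kiran did not control Juniper before and does after, so the clause is triggered.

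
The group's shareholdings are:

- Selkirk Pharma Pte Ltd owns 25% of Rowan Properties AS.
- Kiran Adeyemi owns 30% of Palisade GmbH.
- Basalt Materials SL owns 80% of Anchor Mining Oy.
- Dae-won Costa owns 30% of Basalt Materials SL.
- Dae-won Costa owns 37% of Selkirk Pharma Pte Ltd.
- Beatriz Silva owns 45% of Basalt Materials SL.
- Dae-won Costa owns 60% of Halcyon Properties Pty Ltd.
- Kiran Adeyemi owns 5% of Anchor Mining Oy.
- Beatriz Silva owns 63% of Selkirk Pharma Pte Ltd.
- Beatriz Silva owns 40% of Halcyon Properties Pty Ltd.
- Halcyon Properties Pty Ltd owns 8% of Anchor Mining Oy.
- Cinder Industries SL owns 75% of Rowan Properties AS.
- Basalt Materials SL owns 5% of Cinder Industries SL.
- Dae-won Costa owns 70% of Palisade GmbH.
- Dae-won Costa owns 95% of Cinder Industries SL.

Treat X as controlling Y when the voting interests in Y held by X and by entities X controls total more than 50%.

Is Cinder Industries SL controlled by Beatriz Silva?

Beatriz holds 63% of Selkirk, so Beatriz controls Selkirk.
Neither Beatriz nor any entity Beatriz controls holds any voting interest in Cinder.
So Beatriz does not control Cinder.

No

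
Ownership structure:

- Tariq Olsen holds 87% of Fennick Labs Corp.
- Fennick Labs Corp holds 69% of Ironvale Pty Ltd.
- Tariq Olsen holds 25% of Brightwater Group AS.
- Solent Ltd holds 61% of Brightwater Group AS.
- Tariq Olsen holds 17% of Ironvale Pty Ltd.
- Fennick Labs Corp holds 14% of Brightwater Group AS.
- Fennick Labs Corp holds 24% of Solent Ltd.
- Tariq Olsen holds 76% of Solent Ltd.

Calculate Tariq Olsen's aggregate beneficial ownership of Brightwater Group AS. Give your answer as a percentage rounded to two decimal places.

Tariq reaches Brightwater along 4 paths.
Via Solent: 76% × 61% = 46.36%.
Via Fennick → Solent: 87% × 24% × 61% = 12.7368%.
Via Fennick: 87% × 14% = 12.18%.
Direct stake: 25% = 25%.
Total: 46.36% + 12.7368% + 12.18% + 25% = 96.2768%.
Rounded: 96.28%.

96.28%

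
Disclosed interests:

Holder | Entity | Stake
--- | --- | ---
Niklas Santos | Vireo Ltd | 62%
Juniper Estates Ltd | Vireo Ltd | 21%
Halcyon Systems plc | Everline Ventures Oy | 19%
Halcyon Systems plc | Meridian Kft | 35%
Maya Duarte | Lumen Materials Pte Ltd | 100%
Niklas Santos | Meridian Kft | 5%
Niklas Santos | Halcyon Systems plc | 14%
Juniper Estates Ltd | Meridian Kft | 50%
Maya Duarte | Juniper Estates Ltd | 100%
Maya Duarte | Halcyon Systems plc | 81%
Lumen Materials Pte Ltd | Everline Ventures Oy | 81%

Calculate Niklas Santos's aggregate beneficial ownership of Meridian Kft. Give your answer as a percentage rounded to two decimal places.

Niklas reaches Meridian along 2 paths.
Via Halcyon: 14% × 35% = 4.9%.
Direct stake: 5% = 5%.
Total: 4.9% + 5% = 9.9%.
Rounded: 9.90%.

9.90%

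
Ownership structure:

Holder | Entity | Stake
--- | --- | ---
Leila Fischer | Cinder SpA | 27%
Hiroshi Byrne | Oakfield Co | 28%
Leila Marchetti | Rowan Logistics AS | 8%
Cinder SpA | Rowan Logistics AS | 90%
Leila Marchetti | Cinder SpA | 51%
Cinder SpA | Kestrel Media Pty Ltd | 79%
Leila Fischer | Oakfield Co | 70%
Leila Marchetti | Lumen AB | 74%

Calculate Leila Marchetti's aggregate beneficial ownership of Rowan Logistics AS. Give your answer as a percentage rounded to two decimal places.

Leila Marchetti reaches Rowan along 2 paths.
Via Cinder: 51% × 90% = 45.9%.
Direct stake: 8% = 8%.
Total: 45.9% + 8% = 53.9%.
Rounded: 53.90%.

53.90%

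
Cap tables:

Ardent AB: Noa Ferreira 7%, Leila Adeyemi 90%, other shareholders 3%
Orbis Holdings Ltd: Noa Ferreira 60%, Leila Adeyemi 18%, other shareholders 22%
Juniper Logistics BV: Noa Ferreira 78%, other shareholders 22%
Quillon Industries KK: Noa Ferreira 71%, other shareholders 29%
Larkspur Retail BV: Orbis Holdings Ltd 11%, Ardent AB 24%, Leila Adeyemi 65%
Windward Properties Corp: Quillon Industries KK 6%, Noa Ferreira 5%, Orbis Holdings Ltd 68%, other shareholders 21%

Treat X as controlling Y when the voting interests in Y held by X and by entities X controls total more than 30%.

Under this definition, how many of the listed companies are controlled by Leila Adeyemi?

Leila holds 90% of Ardent, so Leila controls Ardent.
Ardent and Leila together hold 24% + 65% = 89% of Larkspur, so Leila controls Larkspur.
No other company's threshold is met.
Leila controls 2 companies.

2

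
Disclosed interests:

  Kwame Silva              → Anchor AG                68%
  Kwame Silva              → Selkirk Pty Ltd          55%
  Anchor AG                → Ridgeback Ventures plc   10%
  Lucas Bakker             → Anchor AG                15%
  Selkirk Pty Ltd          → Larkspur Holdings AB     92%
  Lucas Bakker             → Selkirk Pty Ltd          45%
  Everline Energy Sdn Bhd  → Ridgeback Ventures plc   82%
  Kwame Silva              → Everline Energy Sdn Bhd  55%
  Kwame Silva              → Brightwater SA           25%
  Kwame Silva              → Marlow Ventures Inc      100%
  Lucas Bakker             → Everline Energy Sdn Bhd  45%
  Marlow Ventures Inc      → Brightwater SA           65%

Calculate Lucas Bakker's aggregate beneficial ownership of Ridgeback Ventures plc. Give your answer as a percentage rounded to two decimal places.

Lucas reaches Ridgeback along 2 paths.
Via Anchor: 15% × 10% = 1.5%.
Via Everline: 45% × 82% = 36.9%.
Total: 1.5% + 36.9% = 38.4%.
Rounded: 38.40%.

38.40%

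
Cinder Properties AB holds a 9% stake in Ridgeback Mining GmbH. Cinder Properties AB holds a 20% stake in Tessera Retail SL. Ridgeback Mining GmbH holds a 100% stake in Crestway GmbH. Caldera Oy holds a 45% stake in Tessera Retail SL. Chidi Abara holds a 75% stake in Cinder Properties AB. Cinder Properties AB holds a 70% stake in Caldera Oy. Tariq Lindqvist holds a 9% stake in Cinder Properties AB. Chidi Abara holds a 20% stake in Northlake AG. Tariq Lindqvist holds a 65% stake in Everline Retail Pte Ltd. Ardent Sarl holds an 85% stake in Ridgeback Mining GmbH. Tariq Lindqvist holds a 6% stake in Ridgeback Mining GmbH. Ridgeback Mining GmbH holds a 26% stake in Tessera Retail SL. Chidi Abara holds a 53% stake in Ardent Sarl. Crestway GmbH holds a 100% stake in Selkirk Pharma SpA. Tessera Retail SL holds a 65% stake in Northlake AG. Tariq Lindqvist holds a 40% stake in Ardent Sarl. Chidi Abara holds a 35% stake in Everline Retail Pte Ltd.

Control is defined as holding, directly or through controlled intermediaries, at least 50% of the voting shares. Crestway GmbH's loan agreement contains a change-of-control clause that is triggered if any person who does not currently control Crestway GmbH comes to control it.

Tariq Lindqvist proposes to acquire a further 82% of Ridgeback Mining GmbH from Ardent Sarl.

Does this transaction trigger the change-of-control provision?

The purchase adds only to Tariq's holdings (Ardent's stake shrinks), so Tariq is the only person who could newly come to control Crestway.
Tariq holds 65% of Everline, so Tariq controls Everline.
Neither Tariq nor any entity Tariq controls holds any voting interest in Crestway.
So before the transaction, Tariq does not control Crestway.
After the purchase, Tariq's direct stake in Ridgeback rises to 6% + 82% = 88%, and Ardent's stake falls to 3%.
Tariq holds 88% of Ridgeback, so Tariq controls Ridgeback.
Ridgeback holds 100% of Crestway, so Tariq controls Crestway.
Tariq did not control Crestway before and does after, so the clause is triggered.

Yes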